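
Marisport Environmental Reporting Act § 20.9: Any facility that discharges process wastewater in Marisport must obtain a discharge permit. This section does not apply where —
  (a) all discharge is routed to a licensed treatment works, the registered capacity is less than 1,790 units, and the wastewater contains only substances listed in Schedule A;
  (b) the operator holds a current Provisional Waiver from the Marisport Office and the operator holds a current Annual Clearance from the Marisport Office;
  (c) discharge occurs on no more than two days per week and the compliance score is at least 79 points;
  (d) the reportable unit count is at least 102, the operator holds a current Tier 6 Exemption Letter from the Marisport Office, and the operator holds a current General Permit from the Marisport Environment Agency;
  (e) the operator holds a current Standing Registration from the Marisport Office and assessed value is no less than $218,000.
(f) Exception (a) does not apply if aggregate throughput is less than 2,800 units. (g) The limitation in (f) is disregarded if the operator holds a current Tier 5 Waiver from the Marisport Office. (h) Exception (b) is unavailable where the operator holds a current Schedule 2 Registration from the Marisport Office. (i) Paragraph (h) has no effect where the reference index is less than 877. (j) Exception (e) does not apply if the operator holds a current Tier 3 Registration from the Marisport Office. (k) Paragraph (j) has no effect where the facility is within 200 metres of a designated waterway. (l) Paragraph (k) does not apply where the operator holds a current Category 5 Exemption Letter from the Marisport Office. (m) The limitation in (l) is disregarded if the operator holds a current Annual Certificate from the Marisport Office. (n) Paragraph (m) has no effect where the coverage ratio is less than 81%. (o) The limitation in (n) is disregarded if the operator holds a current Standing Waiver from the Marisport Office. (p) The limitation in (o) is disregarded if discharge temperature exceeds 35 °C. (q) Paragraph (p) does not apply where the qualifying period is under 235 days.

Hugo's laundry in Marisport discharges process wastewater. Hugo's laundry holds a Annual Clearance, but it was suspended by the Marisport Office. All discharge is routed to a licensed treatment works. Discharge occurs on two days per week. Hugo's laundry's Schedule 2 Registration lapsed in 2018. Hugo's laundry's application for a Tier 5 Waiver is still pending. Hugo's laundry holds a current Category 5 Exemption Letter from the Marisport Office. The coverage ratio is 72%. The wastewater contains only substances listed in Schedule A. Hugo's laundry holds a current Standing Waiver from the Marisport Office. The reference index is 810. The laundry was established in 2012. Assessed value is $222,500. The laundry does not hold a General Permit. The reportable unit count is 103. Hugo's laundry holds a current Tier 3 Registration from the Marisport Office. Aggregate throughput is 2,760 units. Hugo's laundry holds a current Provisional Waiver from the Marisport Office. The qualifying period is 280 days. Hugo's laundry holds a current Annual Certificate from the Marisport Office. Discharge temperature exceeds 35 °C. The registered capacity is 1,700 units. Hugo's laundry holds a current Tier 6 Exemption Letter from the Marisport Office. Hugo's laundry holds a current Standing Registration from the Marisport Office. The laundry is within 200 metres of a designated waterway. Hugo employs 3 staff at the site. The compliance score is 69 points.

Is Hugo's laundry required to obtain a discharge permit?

All of (a)'s requirements are met (discharge is routed to a licensed treatment works; the registered capacity is 1,700 units, less than the 1,790 units limit; the wastewater is Schedule-A-only). But applying paragraphs (f)–(g): (f) operates against (a): aggregate throughput is 2,760 units, less than the 2,800 units limit. (g), which would lift (f), is not triggered — the Tier 5 Waiver is not current. So (a) is unavailable.
Exception (b) does not apply: no current Annual Clearance is held.
Exception (c) fails — the compliance score is 69 points, short of 79 points.
Exception (d) requires that the operator holds a current General Permit from the Marisport Environment Agency; but no General Permit is held, so (d) is unavailable.
All of (e)'s requirements are met (a current Standing Registration is held; assessed value is $222,500, meeting the $218,000 threshold). But applying paragraphs (j)–(q): (j) is triggered — a current Tier 3 Registration is held. (k) would limit (j) — the laundry is within 200 m of a designated waterway — but (l) sets (k) aside: (l) operates — a current Category 5 Exemption Letter is held. (m) applies (a current Annual Certificate is held), but yields to (n): (n) operates against (m): the coverage ratio is 72%, less than the 81% limit. (o) would limit (n) — a current Standing Waiver is held — but (p) sets (o) aside: (p) operates against (o): discharge temperature exceeds 35 °C. (q) is not engaged (the qualifying period is 280 days, not under 235 days), so (p) stands. Exception (e) does not apply.
No exception applies. The general rule governs.

Yes — Hugo's laundry must obtain a discharge permit.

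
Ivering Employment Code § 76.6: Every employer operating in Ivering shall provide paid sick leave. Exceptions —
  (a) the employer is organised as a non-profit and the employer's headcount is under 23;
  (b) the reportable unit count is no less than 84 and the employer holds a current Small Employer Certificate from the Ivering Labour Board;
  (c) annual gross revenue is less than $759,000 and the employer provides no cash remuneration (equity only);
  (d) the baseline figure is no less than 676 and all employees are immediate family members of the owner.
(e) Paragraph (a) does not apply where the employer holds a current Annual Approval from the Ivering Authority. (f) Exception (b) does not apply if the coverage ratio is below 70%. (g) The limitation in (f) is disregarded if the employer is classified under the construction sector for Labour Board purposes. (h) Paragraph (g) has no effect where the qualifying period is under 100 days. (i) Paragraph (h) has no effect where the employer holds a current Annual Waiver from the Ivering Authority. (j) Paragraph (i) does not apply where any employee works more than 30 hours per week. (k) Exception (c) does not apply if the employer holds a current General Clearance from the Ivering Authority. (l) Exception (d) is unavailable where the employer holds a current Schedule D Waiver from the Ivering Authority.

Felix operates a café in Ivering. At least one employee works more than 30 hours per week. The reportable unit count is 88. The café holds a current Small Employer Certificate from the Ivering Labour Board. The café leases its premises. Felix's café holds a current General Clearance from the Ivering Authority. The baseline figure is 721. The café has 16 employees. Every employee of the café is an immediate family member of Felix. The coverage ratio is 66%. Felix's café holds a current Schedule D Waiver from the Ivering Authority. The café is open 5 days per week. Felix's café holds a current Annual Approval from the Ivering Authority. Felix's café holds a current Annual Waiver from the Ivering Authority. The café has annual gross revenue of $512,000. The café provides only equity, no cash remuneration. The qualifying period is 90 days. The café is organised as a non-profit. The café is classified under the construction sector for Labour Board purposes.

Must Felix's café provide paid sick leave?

Exception (a): the employer is a non-profit; the employer's headcount is 16, under the 23 limit — every condition holds. But: (e) operates against (a): a current Annual Approval is held. Exception (a) does not apply.
Exception (b) is satisfied on its face — the reportable unit count is 88, meeting the 84 threshold; a current Small Employer Certificate is held. But applying paragraphs (f)–(j): (f) is triggered — the coverage ratio is 66%, below the 70% limit. (g) would limit (f) — the café is classified under the construction sector — but (h) sets (g) aside: (h) is engaged — the qualifying period is 90 days, under the 100 days limit. (i) would limit (h) — a current Annual Waiver is held — but (j) sets (i) aside: (j) is engaged — at least one employee exceeds 30 hours/week. (b) is therefore removed.
All of (c)'s requirements are met (annual gross revenue is $512,000, less than the $759,000 limit; remuneration is equity-only). However, paragraph (k) must be considered: (k) operates against (c): a current General Clearance is held. Exception (c) does not apply.
Exception (d)'s conditions are all satisfied: the baseline figure is 721, meeting the 676 threshold; every employee is an immediate family member. But applying paragraph (l): (l) operates — a current Schedule D Waiver is held. Exception (d) does not apply.
No exception displaces § 76.6.

Yes — Felix's café must provide paid sick leave.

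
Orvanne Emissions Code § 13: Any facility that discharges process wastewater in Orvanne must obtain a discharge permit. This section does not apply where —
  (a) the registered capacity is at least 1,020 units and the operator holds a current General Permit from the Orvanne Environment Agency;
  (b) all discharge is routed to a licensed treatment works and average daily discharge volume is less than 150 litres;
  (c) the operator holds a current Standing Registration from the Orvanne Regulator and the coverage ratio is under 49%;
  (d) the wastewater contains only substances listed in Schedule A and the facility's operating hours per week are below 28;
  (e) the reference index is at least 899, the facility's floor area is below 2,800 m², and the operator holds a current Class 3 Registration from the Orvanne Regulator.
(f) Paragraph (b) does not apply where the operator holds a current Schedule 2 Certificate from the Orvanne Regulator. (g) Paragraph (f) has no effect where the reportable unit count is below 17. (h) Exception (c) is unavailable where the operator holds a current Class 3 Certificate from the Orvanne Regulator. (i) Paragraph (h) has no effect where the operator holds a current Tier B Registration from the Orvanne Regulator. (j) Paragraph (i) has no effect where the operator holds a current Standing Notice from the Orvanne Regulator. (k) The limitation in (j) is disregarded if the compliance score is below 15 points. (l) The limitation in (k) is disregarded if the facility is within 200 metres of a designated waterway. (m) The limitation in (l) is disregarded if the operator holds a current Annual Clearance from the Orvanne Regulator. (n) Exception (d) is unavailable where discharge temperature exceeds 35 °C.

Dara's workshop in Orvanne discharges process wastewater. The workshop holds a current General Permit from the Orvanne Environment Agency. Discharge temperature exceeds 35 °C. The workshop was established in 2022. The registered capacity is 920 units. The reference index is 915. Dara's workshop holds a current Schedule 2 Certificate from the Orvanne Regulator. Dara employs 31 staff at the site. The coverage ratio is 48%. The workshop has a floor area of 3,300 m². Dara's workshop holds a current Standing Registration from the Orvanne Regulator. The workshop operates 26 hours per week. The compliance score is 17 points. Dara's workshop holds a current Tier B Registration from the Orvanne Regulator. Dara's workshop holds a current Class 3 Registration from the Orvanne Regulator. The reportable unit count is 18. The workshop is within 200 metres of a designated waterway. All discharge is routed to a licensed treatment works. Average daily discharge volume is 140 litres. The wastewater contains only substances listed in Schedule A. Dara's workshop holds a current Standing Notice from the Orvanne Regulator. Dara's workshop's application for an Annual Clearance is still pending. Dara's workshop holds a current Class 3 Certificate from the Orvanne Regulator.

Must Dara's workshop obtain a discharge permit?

Yes — Dara's workshop must obtain a discharge permit.

Exception (a) requires that the registered capacity is at least 1,020 units; but the registered capacity is 920 units, short of 1,020 units, so (a) is unavailable.
Exception (b) is satisfied on its face — discharge is routed to a licensed treatment works; average daily discharge volume is 140 litres, less than the 150 litres limit. But: (f) operates against (b): a current Schedule 2 Certificate is held. (g), which would lift (f), does not operate here — the reportable unit count is 18, not below 17. (b) is therefore removed.
Exception (c)'s conditions are all satisfied: a current Standing Registration is held; the coverage ratio is 48%, under the 49% limit. But applying paragraphs (h)–(m): (h) operates against (c): a current Class 3 Certificate is held. (i) operates (a current Tier B Registration is held), but is itself disapplied by (j): (j) operates — a current Standing Notice is held. (k), which would lift (j), does not operate here — the compliance score is 17 points, not below 15 points. (c) is therefore removed.
Exception (d)'s conditions are all satisfied: the wastewater is Schedule-A-only; the facility's operating hours per week are 26, below the 28 limit. But applying paragraph (n): (n) operates — discharge temperature exceeds 35 °C. (d) is therefore removed.
Exception (e) fails — the facility's floor area is 3,300 m², not below 2,800 m².
No exception applies. The general rule governs.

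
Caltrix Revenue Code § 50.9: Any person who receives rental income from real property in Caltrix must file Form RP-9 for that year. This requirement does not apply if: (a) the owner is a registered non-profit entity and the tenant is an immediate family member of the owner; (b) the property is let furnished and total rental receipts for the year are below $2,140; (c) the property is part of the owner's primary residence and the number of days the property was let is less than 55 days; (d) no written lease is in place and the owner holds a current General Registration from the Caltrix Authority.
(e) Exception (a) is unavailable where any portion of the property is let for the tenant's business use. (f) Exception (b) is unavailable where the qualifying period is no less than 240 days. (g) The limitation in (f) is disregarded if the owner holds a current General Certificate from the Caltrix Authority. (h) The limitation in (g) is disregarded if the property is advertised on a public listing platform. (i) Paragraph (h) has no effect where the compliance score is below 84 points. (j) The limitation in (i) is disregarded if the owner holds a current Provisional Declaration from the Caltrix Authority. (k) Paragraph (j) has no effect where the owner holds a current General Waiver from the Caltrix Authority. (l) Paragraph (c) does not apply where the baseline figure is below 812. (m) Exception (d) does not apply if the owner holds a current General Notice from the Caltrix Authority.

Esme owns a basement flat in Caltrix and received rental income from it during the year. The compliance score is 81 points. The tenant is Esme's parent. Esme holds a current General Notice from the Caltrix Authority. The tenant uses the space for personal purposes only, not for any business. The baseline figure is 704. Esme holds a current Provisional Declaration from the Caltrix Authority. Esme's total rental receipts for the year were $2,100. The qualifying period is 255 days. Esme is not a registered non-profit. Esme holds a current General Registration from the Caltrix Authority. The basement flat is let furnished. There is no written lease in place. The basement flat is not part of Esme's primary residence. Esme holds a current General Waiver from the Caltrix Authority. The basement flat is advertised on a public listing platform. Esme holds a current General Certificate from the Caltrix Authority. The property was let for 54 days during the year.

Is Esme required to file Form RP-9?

Exception (a) does not apply: Esme is not a registered non-profit.
Exception (b)'s conditions are all satisfied: the property is let furnished; total rental receipts for the year are $2,100, below the $2,140 limit. As to paragraphs (f)–(k): (f) would limit (b) — the qualifying period is 255 days, meeting the 240 days threshold — but (g) sets (f) aside: (g) operates against (f): a current General Certificate is held. (h) is engaged (the property is publicly advertised), but is overridden by (i): (i) is triggered — the compliance score is 81 points, below the 84 points limit. (j) operates (a current Provisional Declaration is held), but yields to (k): (k) operates against (j): a current General Waiver is held. So (b) applies.
Exception (c) requires that the property is part of the owner's primary residence; but the basement flat is not part of the primary residence, so (c) is unavailable.
All of (d)'s requirements are met (there is no written lease; a current General Registration is held). But: (m) is triggered — a current General Notice is held. Exception (d) does not apply.

No — exception (b) applies; Esme is not required to file Form RP-9.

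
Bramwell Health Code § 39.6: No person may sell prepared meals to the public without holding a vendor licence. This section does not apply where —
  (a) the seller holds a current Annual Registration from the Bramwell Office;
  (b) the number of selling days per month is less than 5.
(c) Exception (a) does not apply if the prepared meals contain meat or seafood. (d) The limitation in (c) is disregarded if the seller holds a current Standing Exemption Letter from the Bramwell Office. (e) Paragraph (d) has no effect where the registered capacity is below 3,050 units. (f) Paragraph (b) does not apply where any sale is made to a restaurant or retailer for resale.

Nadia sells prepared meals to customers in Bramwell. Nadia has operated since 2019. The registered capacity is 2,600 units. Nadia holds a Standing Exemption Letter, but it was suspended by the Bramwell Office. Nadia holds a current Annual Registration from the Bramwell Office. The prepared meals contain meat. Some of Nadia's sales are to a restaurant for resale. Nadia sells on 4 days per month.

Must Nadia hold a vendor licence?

Yes — Nadia must hold a vendor licence.

All of (a)'s requirements are met (a current Annual Registration is held). However, paragraphs (c)–(e) must be considered: (c) operates against (a): the prepared meals contain meat. (d) is not engaged (the Standing Exemption Letter is not current), so (c) stands. (a) is therefore removed.
All of (b)'s requirements are met (the number of selling days per month is 4, less than the 5 limit). However, paragraph (f) must be considered: (f) applies — some sales are to a restaurant for resale. So (b) is unavailable.
Every exception is unavailable, so the rule governs.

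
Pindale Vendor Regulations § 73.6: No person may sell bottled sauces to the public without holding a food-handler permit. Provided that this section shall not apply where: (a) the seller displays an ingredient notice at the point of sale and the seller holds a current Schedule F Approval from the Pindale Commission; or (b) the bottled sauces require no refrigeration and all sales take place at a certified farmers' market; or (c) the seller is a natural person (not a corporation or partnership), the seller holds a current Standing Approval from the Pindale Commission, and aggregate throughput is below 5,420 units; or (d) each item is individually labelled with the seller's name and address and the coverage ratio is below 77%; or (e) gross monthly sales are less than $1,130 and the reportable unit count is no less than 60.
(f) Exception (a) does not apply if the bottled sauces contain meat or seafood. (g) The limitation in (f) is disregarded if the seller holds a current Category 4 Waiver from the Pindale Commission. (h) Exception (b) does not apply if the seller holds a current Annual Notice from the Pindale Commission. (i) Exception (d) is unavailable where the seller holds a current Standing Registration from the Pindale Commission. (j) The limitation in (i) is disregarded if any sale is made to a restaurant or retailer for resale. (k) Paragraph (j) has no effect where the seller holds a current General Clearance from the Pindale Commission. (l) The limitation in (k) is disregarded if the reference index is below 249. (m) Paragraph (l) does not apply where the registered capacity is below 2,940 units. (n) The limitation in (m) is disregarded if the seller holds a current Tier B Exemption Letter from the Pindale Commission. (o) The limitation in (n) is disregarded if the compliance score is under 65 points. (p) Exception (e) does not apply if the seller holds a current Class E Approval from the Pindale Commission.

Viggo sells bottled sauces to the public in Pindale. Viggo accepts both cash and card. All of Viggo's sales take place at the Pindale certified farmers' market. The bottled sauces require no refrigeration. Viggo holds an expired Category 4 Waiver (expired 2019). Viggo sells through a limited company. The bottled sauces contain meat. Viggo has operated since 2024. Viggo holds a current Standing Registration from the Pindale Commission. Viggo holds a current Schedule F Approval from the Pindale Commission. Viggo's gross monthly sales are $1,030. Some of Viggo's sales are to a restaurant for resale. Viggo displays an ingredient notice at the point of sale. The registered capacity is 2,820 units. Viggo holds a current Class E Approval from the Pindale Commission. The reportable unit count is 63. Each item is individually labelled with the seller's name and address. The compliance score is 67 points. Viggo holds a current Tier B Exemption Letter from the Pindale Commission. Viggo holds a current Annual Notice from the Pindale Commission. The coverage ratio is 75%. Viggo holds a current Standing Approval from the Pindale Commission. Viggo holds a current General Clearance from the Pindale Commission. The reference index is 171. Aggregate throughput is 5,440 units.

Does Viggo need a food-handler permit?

Exception (a): an ingredient notice is displayed; a current Schedule F Approval is held — every condition holds. But: (f) applies — the bottled sauces contain meat. (g) is inapplicable (no current Category 4 Waiver is held), so (f) stands. So (a) is unavailable.
Exception (b)'s conditions are all satisfied: the bottled sauces are shelf-stable; all sales are at a certified farmers' market. But applying paragraph (h): (h) is triggered — a current Annual Notice is held. So (b) is unavailable.
Exception (c) does not apply: the seller operates through a limited company.
Exception (d): items are individually labelled; the coverage ratio is 75%, below the 77% limit — every condition holds. Considering the limiting provisions: (i) is triggered (a current Standing Registration is held), but is displaced by (j): (j) operates — some sales are to a restaurant for resale. (k) would limit (j) — a current General Clearance is held — but (l) sets (k) aside: (l) operates against (k): the reference index is 171, below the 249 limit. (m) applies (the registered capacity is 2,820 units, below the 2,940 units limit), but is set aside by (n): (n) operates against (m): a current Tier B Exemption Letter is held. (o), which would lift (n), is not triggered — the compliance score is 67 points, not under 65 points. So (d) applies.
Exception (e): gross monthly sales are $1,030, less than the $1,130 limit; the reportable unit count is 63, meeting the 60 threshold — every condition holds. But: (p) applies — a current Class E Approval is held. Exception (e) does not apply.

No — exception (d) applies; Viggo is not required to hold a food-handler permit.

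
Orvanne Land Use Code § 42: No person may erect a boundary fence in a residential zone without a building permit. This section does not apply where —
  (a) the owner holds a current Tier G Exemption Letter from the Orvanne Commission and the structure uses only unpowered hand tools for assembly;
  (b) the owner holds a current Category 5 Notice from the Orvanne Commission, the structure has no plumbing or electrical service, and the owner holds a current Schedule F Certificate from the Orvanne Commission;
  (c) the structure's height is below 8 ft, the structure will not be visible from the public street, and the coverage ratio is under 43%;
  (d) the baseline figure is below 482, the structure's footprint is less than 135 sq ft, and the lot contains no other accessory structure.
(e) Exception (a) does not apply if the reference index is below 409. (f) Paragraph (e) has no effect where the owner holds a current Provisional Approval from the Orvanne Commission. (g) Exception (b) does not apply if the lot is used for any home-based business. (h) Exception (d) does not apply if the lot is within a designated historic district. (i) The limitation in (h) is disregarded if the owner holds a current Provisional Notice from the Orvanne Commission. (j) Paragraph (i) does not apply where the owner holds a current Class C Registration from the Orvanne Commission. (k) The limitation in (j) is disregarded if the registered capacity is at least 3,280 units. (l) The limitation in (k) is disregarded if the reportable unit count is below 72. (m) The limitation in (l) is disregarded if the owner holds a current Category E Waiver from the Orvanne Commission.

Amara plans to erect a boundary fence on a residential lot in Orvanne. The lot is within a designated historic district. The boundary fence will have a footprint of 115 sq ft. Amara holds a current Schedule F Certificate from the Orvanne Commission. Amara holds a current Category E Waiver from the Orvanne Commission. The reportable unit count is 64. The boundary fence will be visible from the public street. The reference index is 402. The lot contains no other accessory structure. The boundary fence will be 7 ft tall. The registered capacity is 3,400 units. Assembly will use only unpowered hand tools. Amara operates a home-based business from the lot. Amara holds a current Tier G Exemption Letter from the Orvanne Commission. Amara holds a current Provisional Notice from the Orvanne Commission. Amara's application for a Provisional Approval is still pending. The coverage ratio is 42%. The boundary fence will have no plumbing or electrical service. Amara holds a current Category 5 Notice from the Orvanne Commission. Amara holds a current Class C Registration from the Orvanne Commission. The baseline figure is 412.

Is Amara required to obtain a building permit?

All of (a)'s requirements are met (a current Tier G Exemption Letter is held; assembly uses only hand tools). But: (e) is engaged — the reference index is 402, below the 409 limit. (f), which would lift (e), is not engaged — the Provisional Approval is not current. (a) is therefore removed.
All of (b)'s requirements are met (a current Category 5 Notice is held; there is no plumbing or electrical service; a current Schedule F Certificate is held). But: (g) operates against (b): a home-based business operates on the lot. Exception (b) does not apply.
Exception (c) fails — the structure will be visible from the street.
Exception (d) is satisfied on its face — the baseline figure is 412, below the 482 limit; the structure's footprint is 115 sq ft, less than the 135 sq ft limit; the lot has no other accessory structure. As to paragraphs (h)–(m): (h) operates (the lot is in a historic district), but is displaced by (i): (i) operates against (h): a current Provisional Notice is held. (j) applies (a current Class C Registration is held), but is set aside by (k): (k) operates against (j): the registered capacity is 3,400 units, meeting the 3,280 units threshold. (l) applies (the reportable unit count is 64, below the 72 limit), but is set aside by (m): (m) is triggered — a current Category E Waiver is held. So (d) applies.

No — exception (d) applies; Amara does not need a building permit.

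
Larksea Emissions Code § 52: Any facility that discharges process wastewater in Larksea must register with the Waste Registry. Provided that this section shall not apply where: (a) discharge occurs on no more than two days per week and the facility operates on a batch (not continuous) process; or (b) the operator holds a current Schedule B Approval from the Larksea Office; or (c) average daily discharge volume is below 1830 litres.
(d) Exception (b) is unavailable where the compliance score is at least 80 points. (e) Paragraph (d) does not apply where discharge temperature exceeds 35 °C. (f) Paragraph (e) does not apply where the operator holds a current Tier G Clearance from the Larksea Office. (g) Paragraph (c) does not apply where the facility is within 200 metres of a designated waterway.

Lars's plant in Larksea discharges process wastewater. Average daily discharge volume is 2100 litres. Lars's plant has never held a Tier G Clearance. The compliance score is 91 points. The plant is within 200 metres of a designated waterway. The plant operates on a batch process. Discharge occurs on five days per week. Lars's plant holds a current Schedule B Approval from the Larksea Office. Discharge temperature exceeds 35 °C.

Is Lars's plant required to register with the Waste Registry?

Exception (a) requires that discharge occurs on no more than two days per week; but discharge occurs on five days per week, so (a) is unavailable.
Exception (b)'s conditions are all satisfied: a current Schedule B Approval is held. Applying paragraphs (d)–(f): (d) operates (the compliance score is 91 points, meeting the 80 points threshold), but is overridden by (e): (e) operates — discharge temperature exceeds 35 °C. (f) does not operate here (the Tier G Clearance is not current), so (e) stands. Exception (b) stands.
Exception (c) fails — average daily discharge volume is 2100 litres, not below 1830 litres.

No — exception (b) applies; Lars's plant is not required to register with the Waste Registry.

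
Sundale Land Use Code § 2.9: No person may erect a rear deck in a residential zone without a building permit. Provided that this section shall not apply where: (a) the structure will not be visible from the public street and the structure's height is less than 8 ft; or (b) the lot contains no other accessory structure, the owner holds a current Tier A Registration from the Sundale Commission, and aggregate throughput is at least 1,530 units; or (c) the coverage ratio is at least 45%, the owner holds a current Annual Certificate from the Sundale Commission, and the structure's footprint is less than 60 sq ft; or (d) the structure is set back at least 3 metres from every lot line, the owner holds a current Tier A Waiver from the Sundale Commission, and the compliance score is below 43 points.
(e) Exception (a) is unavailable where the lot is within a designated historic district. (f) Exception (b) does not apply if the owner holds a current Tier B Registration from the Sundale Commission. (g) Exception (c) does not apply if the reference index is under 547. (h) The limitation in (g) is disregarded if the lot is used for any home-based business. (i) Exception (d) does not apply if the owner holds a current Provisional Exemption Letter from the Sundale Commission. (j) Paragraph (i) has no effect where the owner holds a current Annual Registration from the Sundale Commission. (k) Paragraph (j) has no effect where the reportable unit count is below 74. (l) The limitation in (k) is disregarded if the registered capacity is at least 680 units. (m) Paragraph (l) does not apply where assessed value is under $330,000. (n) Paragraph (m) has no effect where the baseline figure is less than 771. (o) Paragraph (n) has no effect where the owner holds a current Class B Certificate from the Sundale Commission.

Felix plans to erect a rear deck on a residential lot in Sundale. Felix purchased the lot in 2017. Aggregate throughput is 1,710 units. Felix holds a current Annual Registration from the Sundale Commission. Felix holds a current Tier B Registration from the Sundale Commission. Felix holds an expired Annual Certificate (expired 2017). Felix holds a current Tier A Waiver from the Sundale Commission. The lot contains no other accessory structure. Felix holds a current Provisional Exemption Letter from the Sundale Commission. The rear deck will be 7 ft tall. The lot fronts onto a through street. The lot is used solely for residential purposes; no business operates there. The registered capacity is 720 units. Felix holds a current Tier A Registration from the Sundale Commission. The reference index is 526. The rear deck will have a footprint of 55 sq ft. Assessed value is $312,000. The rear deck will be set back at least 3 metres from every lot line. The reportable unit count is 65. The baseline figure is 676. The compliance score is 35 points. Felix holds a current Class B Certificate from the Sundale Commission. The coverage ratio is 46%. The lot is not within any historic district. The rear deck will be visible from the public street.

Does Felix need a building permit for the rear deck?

Yes — Felix must obtain a building permit.

Exception (a) does not apply: the structure will be visible from the street.
All of (b)'s requirements are met (the lot has no other accessory structure; a current Tier A Registration is held; aggregate throughput is 1,710 units, meeting the 1,530 units threshold). However, paragraph (f) must be considered: (f) is triggered — a current Tier B Registration is held. Exception (b) does not apply.
Exception (c) requires that the owner holds a current Annual Certificate from the Sundale Commission; but the Annual Certificate is not current, so (c) is unavailable.
All of (d)'s requirements are met (the setback is at least 3 m on every side; a current Tier A Waiver is held; the compliance score is 35 points, below the 43 points limit). But applying paragraphs (i)–(o): (i) operates against (d): a current Provisional Exemption Letter is held. (j) applies (a current Annual Registration is held), but is set aside by (k): (k) operates against (j): the reportable unit count is 65, below the 74 limit. (l) would limit (k) — the registered capacity is 720 units, meeting the 680 units threshold — but (m) sets (l) aside: (m) is triggered — assessed value is $312,000, under the $330,000 limit. (n) would limit (m) — the baseline figure is 676, less than the 771 limit — but (o) sets (n) aside: (o) is triggered — a current Class B Certificate is held. So (d) is unavailable.
None of the exceptions is available; § 2.9 applies in full.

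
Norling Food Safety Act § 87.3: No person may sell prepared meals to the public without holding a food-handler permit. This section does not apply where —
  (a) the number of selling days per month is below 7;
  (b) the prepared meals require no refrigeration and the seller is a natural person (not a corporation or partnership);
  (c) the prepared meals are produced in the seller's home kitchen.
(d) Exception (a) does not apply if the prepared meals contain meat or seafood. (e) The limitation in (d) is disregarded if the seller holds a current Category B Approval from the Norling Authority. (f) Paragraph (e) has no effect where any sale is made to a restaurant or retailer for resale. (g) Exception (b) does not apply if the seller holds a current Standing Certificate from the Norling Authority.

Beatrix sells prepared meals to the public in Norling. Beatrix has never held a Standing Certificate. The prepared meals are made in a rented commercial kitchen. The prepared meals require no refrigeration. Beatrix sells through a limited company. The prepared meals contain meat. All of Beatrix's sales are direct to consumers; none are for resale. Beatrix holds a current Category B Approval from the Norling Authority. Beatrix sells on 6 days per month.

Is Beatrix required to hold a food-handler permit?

No — exception (a) applies; Beatrix is not required to hold a food-handler permit.

All of (a)'s requirements are met (the number of selling days per month is 6, below the 7 limit). Under paragraphs (d)–(f): (d) would limit (a) — the prepared meals contain meat — but (e) sets (d) aside: (e) is triggered — a current Category B Approval is held. (f), which would lift (e), is not triggered — no sales are for resale. So (a) applies.
Exception (b) does not apply: the seller operates through a limited company.
Exception (c) requires that the prepared meals are produced in the seller's home kitchen; but the prepared meals are made in a commercial kitchen, not a home kitchen, so (c) is unavailable.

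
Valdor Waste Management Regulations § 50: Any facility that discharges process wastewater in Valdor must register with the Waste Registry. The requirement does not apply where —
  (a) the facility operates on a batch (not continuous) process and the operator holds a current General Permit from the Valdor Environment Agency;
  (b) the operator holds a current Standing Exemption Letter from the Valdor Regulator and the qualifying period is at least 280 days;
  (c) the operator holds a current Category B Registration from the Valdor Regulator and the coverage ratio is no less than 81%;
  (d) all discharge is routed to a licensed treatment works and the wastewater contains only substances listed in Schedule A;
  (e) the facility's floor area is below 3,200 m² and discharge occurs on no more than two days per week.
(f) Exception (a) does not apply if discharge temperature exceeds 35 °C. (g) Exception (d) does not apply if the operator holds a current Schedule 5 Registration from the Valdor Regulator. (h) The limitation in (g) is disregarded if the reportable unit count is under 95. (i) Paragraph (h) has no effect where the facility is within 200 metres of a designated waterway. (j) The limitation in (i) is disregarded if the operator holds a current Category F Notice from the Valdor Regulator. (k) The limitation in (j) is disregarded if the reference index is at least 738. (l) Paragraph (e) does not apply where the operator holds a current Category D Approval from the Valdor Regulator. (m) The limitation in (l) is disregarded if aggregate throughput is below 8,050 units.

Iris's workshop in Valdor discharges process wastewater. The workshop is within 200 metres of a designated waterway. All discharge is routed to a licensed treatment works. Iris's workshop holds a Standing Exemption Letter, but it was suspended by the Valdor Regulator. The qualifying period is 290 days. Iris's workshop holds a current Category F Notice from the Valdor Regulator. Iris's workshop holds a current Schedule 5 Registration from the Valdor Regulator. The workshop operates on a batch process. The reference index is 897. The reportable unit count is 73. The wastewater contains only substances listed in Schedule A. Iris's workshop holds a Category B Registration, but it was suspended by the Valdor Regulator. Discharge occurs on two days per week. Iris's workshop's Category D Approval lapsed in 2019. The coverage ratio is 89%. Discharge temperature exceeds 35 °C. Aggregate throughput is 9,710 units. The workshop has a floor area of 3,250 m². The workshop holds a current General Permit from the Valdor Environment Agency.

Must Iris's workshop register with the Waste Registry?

Yes — Iris's workshop must register with the Waste Registry.

All of (a)'s requirements are met (the facility operates on a batch process; a current General Permit is held). But: (f) operates against (a): discharge temperature exceeds 35 °C. So (a) is unavailable.
Exception (b) does not apply: there is no Standing Exemption Letter in force.
Exception (c) fails — there is no Category B Registration in force.
Exception (d): discharge is routed to a licensed treatment works; the wastewater is Schedule-A-only — every condition holds. But: (g) is triggered — a current Schedule 5 Registration is held. (h) is engaged (the reportable unit count is 73, under the 95 limit), but is set aside by (i): (i) operates against (h): the workshop is within 200 m of a designated waterway. (j) would limit (i) — a current Category F Notice is held — but (k) sets (j) aside: (k) is engaged — the reference index is 897, meeting the 738 threshold. Exception (d) does not apply.
Exception (e) fails — the facility's floor area is 3,250 m², not below 3,200 m².
No exception is made out. Iris's workshop falls within the general rule.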